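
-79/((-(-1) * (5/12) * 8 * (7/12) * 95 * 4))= -711/6650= -0.11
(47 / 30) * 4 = 94 / 15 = 6.27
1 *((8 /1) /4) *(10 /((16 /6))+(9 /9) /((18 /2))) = 139 /18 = 7.72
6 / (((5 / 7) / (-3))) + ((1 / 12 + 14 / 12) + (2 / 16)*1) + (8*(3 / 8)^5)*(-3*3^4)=-783181 / 20480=-38.24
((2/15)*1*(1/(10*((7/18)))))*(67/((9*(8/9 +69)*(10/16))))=3216/550375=0.01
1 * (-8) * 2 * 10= -160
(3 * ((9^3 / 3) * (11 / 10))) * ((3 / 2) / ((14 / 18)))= 216513 / 140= 1546.52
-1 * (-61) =61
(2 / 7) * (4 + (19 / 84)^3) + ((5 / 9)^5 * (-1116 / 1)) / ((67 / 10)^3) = 0.95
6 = 6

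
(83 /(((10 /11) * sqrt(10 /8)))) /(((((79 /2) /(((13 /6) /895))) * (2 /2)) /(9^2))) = 320463 * sqrt(5) /1767625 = 0.41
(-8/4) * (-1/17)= 2/17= 0.12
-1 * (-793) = 793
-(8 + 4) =-12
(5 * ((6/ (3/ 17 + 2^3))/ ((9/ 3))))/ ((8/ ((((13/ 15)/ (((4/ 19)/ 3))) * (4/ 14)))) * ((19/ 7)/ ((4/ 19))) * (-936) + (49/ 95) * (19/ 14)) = -1700/ 38029427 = -0.00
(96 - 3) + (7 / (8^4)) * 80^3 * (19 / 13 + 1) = 29209 / 13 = 2246.85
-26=-26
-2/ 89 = -0.02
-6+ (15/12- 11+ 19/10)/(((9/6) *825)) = -148657/24750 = -6.01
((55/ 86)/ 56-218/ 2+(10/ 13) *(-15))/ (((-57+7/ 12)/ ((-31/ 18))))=-3.68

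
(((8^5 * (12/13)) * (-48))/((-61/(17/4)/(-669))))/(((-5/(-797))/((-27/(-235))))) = -1154807382933504/931775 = -1239362918.02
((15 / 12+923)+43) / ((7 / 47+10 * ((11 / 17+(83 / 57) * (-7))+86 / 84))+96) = 88.51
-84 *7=-588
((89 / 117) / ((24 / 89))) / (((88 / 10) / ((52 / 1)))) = 39605 / 2376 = 16.67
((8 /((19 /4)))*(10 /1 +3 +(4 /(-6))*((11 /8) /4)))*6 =2452 /19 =129.05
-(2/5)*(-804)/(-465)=-536/775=-0.69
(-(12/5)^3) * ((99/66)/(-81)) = 32/125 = 0.26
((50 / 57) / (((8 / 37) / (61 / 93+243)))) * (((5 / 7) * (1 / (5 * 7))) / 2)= 5240125 / 519498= 10.09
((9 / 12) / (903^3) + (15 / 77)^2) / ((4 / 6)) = 4508047021 / 79194696504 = 0.06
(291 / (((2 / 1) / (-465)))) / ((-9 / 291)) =4375185 / 2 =2187592.50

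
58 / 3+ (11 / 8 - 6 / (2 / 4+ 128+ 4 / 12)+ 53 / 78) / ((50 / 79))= 90464473 / 4019600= 22.51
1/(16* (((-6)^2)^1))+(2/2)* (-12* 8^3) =-3538943/576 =-6144.00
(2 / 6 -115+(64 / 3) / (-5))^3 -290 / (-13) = -73811179202 / 43875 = -1682306.08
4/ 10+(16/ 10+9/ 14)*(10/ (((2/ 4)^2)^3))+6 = 50464/ 35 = 1441.83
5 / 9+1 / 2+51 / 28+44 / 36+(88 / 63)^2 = 96055 / 15876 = 6.05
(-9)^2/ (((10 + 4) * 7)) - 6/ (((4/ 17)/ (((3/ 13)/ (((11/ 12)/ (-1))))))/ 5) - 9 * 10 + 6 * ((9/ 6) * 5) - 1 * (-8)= -4.08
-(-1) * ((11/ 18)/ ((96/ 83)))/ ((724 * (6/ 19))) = 17347/ 7506432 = 0.00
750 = 750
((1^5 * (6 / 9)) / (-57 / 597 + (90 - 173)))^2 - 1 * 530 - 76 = -372834440495 / 615238416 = -606.00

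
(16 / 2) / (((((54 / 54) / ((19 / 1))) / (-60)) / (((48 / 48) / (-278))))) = 4560 / 139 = 32.81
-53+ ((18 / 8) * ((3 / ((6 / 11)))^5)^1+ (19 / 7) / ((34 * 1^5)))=171679541 / 15232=11270.98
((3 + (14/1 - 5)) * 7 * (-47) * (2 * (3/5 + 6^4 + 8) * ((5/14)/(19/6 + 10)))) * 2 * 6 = -264885984/79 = -3352987.14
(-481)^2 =231361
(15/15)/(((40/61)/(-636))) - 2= -9719/10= -971.90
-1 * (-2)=2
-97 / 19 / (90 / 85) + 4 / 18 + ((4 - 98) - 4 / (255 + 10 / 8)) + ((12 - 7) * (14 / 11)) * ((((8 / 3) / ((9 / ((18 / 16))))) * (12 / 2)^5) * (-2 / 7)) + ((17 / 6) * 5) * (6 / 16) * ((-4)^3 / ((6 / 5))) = -19645323967 / 3856050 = -5094.68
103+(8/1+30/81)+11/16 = 48409/432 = 112.06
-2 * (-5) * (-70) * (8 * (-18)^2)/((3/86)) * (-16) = 832204800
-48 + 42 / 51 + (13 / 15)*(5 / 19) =-45493 / 969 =-46.95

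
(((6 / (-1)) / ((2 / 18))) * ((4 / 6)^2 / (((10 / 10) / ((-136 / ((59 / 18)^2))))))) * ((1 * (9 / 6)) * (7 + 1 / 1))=12690432 / 3481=3645.63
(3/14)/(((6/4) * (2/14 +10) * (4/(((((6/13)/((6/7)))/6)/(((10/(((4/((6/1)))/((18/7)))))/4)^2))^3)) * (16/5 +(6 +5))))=80707214/362028803657567596875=0.00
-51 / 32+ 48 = 1485 / 32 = 46.41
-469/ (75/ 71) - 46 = -36749/ 75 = -489.99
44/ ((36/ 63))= 77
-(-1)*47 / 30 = 47 / 30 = 1.57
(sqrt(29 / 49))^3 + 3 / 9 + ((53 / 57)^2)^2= 29 * sqrt(29) / 343 + 11409148 / 10556001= 1.54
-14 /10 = -7 /5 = -1.40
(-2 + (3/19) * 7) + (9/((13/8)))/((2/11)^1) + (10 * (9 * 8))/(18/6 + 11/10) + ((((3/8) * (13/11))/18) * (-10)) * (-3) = 183506679/891176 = 205.92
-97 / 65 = -1.49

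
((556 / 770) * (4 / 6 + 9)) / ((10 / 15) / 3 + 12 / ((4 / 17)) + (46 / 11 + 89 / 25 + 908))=60465 / 8376326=0.01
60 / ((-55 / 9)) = -108 / 11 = -9.82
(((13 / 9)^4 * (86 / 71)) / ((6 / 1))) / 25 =1228123 / 34937325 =0.04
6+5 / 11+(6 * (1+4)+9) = 500 / 11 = 45.45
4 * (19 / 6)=12.67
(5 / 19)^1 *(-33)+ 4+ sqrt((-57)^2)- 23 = 557 / 19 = 29.32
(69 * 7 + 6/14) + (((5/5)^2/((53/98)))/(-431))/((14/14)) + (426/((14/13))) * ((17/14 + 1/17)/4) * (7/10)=571.56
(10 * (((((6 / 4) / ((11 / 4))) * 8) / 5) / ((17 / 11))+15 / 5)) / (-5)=-7.13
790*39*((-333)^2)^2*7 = 2651958187130070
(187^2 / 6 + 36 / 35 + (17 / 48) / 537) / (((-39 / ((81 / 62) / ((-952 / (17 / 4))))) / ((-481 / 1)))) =-583734278181 / 1392133120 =-419.31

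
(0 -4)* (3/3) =-4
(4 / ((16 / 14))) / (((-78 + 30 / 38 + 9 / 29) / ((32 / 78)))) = -0.02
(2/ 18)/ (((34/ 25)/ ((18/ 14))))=25/ 238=0.11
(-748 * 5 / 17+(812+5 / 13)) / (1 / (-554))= -328181.08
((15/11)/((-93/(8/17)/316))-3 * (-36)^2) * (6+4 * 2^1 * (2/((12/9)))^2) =-541233024/5797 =-93364.33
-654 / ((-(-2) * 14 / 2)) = -327 / 7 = -46.71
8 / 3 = 2.67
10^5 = 100000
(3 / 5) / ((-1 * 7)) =-0.09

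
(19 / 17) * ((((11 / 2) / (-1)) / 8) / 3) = -209 / 816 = -0.26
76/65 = 1.17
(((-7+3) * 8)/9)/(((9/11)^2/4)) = -15488/729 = -21.25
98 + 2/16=785/8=98.12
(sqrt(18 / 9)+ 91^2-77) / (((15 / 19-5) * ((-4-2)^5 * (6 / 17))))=323 * sqrt(2) / 3732480+ 662473 / 933120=0.71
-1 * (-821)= 821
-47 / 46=-1.02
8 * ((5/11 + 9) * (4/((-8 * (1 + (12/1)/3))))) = -416/55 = -7.56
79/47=1.68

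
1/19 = 0.05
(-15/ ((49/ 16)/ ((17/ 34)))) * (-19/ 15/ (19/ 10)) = 80/ 49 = 1.63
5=5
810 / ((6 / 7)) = 945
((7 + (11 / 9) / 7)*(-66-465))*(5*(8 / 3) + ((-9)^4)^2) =-3443910933604 / 21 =-163995758743.05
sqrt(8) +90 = 2 * sqrt(2) +90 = 92.83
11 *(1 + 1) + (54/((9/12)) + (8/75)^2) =528814/5625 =94.01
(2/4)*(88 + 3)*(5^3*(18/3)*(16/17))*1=546000/17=32117.65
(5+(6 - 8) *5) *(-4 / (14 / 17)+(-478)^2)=-7996770 / 7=-1142395.71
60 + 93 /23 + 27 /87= 42924 /667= 64.35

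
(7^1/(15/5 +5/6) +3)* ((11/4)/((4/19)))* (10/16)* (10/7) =579975/10304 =56.29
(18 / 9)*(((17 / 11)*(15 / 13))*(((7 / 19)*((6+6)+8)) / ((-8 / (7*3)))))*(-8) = 1499400 / 2717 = 551.86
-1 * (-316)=316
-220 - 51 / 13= -2911 / 13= -223.92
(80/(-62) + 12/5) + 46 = 7302/155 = 47.11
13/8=1.62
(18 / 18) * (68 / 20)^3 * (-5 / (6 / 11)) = -54043 / 150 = -360.29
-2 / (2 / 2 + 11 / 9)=-9 / 10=-0.90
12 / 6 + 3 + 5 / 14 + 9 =201 / 14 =14.36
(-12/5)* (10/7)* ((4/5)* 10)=-192/7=-27.43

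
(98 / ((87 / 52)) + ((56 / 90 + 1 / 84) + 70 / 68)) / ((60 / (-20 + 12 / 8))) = -18.57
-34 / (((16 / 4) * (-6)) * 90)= 17 / 1080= 0.02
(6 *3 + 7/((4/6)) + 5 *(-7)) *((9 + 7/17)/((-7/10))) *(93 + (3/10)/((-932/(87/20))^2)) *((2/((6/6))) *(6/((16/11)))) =138621976653303/2067325120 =67053.79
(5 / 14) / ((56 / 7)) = 5 / 112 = 0.04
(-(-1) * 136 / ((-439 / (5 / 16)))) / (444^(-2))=-8378280 / 439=-19084.92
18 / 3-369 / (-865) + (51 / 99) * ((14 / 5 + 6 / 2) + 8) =128792 / 9515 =13.54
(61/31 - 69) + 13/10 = -20377/310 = -65.73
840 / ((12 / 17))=1190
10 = 10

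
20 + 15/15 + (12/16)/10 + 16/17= 14971/680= 22.02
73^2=5329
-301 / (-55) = 301 / 55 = 5.47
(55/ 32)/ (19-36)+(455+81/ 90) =1239773/ 2720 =455.80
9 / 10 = 0.90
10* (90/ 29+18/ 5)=1944/ 29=67.03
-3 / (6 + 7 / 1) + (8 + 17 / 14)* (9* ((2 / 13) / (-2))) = -1203 / 182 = -6.61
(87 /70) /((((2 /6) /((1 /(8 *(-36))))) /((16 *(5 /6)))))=-0.17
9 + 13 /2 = 31 /2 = 15.50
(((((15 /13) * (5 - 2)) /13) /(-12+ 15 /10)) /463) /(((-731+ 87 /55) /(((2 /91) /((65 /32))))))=10560 /12997497981013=0.00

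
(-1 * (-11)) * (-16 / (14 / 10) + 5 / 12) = -10175 / 84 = -121.13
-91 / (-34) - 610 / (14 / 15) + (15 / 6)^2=-644.64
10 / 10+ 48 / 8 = 7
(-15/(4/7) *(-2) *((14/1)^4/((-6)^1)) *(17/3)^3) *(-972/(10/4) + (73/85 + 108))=462310485140/27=17122610560.74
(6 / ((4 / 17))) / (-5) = -51 / 10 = -5.10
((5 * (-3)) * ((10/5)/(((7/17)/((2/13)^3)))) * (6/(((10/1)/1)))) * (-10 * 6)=9.55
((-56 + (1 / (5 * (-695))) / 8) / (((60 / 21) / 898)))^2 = 23941698964450444849 / 77284000000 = 309788558.62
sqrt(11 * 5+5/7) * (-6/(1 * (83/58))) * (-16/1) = 5568 * sqrt(2730)/581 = 500.73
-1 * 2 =-2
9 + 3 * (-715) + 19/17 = -36293/17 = -2134.88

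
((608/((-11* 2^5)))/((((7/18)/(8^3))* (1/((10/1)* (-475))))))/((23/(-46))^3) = -86414961.04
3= 3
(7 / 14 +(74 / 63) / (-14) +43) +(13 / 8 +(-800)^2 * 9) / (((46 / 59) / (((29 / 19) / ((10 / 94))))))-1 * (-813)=1634190038465981 / 15417360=105996749.02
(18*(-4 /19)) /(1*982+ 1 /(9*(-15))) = -9720 /2518811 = -0.00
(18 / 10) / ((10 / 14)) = 63 / 25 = 2.52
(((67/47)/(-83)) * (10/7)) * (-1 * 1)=670/27307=0.02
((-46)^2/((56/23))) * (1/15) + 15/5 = 12797/210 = 60.94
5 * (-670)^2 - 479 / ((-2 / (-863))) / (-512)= 2298781377 / 1024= 2244903.69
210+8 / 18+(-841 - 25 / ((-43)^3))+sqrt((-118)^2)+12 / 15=-1830965578 / 3577815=-511.76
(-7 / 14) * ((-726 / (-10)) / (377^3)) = -0.00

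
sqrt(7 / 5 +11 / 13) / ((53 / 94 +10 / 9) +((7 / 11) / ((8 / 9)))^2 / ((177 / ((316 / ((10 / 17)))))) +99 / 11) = 0.12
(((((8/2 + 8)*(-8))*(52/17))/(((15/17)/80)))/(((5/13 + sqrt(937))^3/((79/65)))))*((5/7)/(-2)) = -824570042920/54262682114697 + 714928213064*sqrt(937)/54262682114697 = 0.39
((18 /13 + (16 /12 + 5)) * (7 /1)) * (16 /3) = 33712 /117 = 288.14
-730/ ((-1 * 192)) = 365/ 96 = 3.80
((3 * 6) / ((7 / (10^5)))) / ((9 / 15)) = 3000000 / 7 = 428571.43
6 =6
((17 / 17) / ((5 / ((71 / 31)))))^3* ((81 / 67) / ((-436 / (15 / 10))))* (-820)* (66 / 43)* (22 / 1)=2588819654718 / 233880948475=11.07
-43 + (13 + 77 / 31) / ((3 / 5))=-533 / 31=-17.19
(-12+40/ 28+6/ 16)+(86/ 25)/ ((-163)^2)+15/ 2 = -100293159/ 37196600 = -2.70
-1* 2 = -2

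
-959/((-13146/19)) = 2603/1878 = 1.39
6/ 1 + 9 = 15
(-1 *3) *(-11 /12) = 2.75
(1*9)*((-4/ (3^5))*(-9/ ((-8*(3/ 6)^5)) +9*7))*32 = -1408/ 3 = -469.33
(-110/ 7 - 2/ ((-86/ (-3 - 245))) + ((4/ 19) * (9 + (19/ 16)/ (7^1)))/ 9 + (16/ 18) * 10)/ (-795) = 94389/ 6062140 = 0.02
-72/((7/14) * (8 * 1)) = -18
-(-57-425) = 482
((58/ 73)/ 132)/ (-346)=-29/ 1667028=-0.00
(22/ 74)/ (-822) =-0.00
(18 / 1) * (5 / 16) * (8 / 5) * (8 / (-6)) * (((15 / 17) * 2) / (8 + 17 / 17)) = -40 / 17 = -2.35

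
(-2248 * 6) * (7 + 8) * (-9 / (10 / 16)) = 2913408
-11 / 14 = -0.79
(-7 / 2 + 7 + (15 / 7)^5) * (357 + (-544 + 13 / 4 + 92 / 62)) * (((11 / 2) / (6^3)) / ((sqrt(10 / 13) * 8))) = -406826791789 * sqrt(130) / 144050780160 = -32.20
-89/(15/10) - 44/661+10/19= -2218180/37677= -58.87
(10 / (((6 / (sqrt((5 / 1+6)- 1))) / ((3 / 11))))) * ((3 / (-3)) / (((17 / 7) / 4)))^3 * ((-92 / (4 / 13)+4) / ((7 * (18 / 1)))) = 2312800 * sqrt(10) / 486387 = 15.04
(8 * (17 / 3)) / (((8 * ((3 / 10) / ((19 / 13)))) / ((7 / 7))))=3230 / 117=27.61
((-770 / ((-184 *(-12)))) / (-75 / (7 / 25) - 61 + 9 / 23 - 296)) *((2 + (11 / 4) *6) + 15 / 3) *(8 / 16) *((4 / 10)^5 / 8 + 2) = 79216291 / 6032340000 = 0.01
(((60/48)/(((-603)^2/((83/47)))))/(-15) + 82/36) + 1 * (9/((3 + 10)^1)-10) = -7.03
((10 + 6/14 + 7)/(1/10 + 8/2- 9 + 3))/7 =-1220/931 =-1.31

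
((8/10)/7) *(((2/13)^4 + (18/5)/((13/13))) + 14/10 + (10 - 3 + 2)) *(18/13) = 5758128/2599051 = 2.22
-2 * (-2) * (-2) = -8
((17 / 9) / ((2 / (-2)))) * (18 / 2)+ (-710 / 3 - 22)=-827 / 3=-275.67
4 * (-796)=-3184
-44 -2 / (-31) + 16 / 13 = -17210 / 403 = -42.70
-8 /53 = -0.15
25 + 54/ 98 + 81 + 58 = 8063/ 49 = 164.55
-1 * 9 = -9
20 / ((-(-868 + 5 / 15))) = 60 / 2603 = 0.02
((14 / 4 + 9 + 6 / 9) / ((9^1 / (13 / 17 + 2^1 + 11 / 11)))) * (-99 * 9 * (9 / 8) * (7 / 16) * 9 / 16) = -1478169 / 1088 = -1358.61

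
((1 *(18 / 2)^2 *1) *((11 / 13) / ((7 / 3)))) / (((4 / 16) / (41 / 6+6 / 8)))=891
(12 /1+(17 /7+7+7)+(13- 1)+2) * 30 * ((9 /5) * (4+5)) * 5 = 721710 /7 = 103101.43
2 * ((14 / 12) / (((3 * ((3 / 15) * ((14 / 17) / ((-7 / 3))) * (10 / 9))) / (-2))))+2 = 131 / 6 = 21.83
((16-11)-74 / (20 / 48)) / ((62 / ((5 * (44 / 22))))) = -863 / 31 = -27.84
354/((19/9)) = 3186/19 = 167.68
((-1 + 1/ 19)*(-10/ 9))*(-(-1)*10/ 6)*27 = 900/ 19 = 47.37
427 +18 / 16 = 3425 / 8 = 428.12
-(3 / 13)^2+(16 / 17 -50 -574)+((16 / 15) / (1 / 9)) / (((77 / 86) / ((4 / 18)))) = -2059775659 / 3318315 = -620.73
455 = 455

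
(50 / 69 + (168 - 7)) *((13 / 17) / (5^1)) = 145067 / 5865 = 24.73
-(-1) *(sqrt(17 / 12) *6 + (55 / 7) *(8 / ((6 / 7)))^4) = sqrt(51) + 4829440 / 81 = 59629.86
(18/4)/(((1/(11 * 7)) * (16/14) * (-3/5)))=-8085/16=-505.31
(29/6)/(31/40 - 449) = -580/53787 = -0.01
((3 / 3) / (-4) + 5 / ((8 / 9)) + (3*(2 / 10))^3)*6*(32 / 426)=22364 / 8875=2.52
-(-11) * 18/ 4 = 99/ 2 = 49.50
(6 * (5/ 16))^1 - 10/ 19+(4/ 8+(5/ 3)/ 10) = 919/ 456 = 2.02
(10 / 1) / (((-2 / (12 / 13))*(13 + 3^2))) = -30 / 143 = -0.21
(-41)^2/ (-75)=-1681/ 75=-22.41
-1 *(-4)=4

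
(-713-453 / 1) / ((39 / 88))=-102608 / 39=-2630.97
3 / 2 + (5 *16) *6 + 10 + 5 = 993 / 2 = 496.50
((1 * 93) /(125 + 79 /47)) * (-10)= -7.34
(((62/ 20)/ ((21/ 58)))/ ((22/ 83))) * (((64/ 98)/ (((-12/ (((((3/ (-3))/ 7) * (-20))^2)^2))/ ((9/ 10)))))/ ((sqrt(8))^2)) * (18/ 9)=-238774400/ 9058973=-26.36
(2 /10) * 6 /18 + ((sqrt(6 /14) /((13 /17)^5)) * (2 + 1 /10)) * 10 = 1 /15 + 4259571 * sqrt(21) /371293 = 52.64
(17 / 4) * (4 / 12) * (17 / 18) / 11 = 289 / 2376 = 0.12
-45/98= -0.46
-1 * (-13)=13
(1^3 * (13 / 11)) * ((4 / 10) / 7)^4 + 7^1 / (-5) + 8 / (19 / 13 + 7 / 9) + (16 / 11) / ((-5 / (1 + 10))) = -1.03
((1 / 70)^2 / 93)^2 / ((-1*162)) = -1 / 33641323380000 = -0.00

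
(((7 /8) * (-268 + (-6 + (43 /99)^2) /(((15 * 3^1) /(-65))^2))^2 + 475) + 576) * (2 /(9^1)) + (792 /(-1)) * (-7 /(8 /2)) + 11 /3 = 383017352096661163 /22688893517796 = 16881.27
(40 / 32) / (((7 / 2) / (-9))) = -45 / 14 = -3.21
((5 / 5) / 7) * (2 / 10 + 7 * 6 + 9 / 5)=44 / 7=6.29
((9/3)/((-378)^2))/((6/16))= 0.00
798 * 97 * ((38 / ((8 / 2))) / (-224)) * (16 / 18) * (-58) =1015493 / 6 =169248.83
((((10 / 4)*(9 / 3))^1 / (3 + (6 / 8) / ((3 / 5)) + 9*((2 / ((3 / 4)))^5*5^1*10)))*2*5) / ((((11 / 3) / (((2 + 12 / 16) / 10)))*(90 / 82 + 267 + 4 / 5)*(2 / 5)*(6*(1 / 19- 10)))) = -292125 / 20232013105696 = -0.00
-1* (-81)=81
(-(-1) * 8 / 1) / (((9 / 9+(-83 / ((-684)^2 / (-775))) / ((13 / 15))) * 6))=2703168 / 2349001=1.15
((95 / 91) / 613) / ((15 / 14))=0.00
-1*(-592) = 592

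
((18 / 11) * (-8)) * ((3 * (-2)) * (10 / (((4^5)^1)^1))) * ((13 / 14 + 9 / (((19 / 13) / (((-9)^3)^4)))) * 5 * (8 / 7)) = 312268217010384375 / 40964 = 7622991334107.62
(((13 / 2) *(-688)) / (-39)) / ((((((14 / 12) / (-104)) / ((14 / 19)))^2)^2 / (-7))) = -1947123817906176 / 130321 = -14940982787.93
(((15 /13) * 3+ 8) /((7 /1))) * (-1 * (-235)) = 384.78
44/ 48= 11/ 12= 0.92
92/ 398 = 46/ 199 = 0.23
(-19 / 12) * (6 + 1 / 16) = -1843 / 192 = -9.60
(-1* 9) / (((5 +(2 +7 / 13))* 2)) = -117 / 196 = -0.60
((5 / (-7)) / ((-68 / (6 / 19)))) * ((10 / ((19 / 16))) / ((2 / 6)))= 3600 / 42959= 0.08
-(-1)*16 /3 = 16 /3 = 5.33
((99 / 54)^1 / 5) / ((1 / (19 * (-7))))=-1463 / 30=-48.77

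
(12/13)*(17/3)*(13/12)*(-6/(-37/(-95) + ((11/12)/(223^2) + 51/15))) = -385499208/42966065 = -8.97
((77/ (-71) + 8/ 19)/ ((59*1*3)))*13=-11635/ 238773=-0.05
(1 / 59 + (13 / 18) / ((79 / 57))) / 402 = 15047 / 11242332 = 0.00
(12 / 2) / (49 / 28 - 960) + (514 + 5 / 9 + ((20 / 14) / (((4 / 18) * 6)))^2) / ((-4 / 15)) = -1933.89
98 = 98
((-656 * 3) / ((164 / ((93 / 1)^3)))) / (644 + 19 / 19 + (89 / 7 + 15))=-67565988 / 4709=-14348.27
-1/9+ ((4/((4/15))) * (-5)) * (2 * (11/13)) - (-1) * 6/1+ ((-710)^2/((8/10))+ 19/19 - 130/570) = 1400500532/2223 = 630004.74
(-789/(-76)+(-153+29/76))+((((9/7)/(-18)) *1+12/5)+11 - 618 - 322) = -710824/665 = -1068.91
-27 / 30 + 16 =151 / 10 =15.10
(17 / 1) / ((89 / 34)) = 578 / 89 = 6.49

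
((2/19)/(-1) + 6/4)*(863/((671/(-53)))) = -2424167/25498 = -95.07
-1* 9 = -9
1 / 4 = 0.25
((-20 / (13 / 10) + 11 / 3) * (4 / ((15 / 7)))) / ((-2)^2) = -3199 / 585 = -5.47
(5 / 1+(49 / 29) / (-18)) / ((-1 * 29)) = -2561 / 15138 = -0.17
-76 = -76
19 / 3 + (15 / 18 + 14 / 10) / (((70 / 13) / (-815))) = -331.70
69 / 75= 23 / 25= 0.92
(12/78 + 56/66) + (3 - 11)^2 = 27886/429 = 65.00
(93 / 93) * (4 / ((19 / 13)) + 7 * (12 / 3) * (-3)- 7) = -1677 / 19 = -88.26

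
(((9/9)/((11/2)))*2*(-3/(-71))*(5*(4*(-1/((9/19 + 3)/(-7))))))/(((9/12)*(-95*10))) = -112/128865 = -0.00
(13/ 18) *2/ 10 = 13/ 90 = 0.14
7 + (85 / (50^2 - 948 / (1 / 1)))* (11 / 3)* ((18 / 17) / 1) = 5597 / 776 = 7.21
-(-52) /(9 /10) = 520 /9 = 57.78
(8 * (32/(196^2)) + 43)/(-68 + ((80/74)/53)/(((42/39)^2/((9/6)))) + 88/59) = -11946963041/18468279879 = -0.65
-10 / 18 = -5 / 9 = -0.56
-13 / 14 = -0.93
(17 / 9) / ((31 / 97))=1649 / 279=5.91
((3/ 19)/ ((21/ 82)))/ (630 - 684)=-41/ 3591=-0.01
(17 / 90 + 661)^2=3541083049 / 8100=437170.75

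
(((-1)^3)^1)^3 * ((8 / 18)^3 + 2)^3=-3525688648 / 387420489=-9.10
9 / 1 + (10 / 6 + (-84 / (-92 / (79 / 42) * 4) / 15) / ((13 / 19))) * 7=752027 / 35880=20.96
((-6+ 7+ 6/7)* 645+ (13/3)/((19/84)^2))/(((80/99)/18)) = 2887746147/101080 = 28568.92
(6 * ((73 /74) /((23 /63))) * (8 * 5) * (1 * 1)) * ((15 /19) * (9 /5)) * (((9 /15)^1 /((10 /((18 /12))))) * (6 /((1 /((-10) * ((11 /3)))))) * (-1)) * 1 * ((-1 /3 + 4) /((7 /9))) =1390879512 /16169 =86021.37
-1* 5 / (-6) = 5 / 6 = 0.83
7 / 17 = 0.41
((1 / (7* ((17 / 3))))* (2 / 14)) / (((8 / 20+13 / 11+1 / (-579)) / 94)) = 4490145 / 20957447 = 0.21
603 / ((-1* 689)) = -603 / 689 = -0.88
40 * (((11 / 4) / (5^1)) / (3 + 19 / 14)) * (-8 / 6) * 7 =-8624 / 183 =-47.13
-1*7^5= -16807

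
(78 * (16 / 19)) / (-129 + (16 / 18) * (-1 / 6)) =-33696 / 66253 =-0.51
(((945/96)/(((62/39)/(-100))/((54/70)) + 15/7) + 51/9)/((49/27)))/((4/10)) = 3481974315/245283808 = 14.20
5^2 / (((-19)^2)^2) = 25 / 130321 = 0.00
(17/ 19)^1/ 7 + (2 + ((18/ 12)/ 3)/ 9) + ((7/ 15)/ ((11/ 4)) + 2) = 573169/ 131670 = 4.35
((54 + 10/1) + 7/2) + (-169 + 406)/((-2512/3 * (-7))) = 1187631/17584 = 67.54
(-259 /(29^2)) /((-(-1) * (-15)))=259 /12615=0.02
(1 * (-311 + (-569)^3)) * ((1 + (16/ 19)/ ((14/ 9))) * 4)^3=-101573189397760000/ 2352637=-43174186837.05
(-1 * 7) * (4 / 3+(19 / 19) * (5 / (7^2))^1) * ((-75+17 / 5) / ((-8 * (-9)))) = 37769 / 3780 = 9.99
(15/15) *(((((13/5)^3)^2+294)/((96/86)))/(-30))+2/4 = -393834037/22500000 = -17.50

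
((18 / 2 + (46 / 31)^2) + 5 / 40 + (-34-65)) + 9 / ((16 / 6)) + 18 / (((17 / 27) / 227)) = 6405.23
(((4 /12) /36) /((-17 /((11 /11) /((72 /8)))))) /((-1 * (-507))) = -1 /8377668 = -0.00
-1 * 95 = -95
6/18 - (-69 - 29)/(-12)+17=55/6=9.17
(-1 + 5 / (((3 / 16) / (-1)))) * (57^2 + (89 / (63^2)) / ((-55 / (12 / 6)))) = -58866942991 / 654885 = -89888.98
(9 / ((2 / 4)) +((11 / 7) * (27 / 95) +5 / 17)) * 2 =37.48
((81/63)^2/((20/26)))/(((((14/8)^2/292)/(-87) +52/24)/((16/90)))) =21136128/119862575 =0.18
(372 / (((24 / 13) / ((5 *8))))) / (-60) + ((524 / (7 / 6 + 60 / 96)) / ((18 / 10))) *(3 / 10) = -11041 / 129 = -85.59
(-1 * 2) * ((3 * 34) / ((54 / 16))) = -544 / 9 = -60.44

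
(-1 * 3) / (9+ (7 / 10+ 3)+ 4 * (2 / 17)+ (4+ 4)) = -510 / 3599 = -0.14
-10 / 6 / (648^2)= -5 / 1259712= -0.00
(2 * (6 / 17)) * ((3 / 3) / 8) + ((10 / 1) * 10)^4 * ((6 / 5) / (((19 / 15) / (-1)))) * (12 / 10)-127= -73440081985 / 646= -113684337.44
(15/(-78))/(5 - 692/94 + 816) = -235/994266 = -0.00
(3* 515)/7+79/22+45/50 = 86704/385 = 225.21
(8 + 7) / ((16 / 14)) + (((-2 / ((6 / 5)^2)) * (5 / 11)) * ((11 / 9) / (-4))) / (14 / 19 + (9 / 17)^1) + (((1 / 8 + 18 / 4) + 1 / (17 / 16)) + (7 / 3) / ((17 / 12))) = 92321189 / 4505544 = 20.49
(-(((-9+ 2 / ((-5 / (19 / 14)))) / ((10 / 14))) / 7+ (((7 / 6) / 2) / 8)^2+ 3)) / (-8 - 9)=1768831 / 27417600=0.06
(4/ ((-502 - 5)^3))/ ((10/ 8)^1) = -16/ 651619215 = -0.00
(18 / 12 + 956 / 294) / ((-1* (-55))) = 127 / 1470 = 0.09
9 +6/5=51/5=10.20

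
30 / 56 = 15 / 28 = 0.54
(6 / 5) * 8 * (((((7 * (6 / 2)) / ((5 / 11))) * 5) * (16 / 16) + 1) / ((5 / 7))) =77952 / 25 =3118.08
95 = 95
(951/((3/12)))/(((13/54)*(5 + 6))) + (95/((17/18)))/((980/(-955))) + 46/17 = 18795005/14014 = 1341.16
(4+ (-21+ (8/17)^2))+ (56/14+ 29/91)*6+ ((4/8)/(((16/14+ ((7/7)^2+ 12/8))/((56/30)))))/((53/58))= 9.41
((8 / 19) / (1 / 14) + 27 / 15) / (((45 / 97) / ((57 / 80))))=70907 / 6000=11.82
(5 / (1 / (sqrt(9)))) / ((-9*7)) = -5 / 21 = -0.24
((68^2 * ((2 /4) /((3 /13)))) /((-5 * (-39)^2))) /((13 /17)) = -1.72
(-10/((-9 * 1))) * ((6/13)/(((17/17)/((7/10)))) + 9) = 404/39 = 10.36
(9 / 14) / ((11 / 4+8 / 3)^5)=1119744 / 8122034375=0.00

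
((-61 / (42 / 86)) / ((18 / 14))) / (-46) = 2623 / 1242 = 2.11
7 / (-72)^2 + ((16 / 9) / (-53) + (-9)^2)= 22246067 / 274752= 80.97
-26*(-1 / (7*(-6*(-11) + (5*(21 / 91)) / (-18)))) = 2028 / 36001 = 0.06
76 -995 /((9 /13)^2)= -1999.99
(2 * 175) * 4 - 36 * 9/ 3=1292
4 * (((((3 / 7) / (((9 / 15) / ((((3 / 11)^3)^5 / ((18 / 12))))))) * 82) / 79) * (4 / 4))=15688138320 / 2310018237686855003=0.00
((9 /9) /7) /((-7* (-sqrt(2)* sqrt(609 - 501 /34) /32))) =0.02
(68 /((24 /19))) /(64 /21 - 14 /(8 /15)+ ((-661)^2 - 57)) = 4522 /36694627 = 0.00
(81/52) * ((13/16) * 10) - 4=277/32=8.66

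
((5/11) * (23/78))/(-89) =-115/76362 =-0.00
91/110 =0.83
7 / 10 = 0.70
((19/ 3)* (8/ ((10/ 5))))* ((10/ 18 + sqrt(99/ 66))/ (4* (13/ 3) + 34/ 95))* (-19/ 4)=-34295* sqrt(6)/ 10084 - 171475/ 45378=-12.11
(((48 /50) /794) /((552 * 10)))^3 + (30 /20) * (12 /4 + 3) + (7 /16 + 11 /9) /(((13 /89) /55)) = 7058385872031480648437617 /11133991953205875000000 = 633.95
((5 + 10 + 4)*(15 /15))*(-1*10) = -190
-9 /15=-3 /5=-0.60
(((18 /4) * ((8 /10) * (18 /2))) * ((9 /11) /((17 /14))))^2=416649744 /874225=476.59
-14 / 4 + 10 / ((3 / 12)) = 73 / 2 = 36.50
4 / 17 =0.24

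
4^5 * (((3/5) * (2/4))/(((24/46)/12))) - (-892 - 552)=42548/5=8509.60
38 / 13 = 2.92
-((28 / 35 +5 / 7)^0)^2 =-1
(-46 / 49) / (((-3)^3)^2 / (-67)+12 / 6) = 3082 / 29155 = 0.11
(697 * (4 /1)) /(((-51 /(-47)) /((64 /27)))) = 493312 /81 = 6090.27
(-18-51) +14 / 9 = -607 / 9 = -67.44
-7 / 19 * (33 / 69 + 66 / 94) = -8932 / 20539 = -0.43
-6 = -6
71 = 71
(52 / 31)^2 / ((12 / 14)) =9464 / 2883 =3.28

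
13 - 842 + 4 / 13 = -10773 / 13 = -828.69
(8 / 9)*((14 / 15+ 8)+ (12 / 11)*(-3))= 7472 / 1485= 5.03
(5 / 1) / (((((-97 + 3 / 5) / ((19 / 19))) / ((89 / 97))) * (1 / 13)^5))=-826126925 / 46754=-17669.65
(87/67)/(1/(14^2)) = 17052/67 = 254.51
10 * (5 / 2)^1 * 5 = 125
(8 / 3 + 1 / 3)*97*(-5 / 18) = -485 / 6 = -80.83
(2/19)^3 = 8/6859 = 0.00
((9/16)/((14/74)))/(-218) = -333/24416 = -0.01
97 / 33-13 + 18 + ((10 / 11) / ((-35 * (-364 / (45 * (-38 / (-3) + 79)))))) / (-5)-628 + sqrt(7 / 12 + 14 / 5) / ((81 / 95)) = -26071063 / 42042 + 19 * sqrt(3045) / 486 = -617.96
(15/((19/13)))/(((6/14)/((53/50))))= 4823/190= 25.38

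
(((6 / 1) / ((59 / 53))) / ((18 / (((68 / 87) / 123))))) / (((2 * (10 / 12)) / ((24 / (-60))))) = -7208 / 15783975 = -0.00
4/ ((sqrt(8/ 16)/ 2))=8 *sqrt(2)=11.31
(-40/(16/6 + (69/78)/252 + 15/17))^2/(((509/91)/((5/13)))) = 27790325821440/3187857492389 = 8.72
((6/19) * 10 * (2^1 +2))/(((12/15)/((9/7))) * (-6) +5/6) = -2400/551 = -4.36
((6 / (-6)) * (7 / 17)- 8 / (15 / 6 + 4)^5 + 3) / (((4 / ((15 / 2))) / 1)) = 4.85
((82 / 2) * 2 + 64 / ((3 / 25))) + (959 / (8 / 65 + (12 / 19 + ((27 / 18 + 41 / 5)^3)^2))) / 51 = 2152222322924074622 / 3497652617496871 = 615.33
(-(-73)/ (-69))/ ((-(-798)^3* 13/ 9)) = -73/ 50647569336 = -0.00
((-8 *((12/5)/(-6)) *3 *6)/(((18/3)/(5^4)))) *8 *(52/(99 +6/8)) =3328000/133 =25022.56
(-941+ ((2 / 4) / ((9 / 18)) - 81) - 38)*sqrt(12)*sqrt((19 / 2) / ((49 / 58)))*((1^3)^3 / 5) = -2118*sqrt(1653) / 35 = -2460.34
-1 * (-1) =1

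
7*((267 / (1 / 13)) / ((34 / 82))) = 996177 / 17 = 58598.65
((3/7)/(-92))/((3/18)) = -9/322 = -0.03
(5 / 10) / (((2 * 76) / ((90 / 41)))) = 45 / 6232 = 0.01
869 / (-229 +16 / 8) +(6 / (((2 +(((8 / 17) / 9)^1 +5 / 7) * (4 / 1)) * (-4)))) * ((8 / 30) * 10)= -2843831 / 615851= -4.62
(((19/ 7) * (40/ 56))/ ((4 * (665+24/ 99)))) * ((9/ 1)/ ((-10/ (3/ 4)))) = -0.00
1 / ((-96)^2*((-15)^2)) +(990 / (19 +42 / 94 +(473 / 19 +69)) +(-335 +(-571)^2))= 3797785860946423 / 11659852800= 325714.73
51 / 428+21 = 9039 / 428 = 21.12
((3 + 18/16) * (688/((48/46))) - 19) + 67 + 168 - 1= 11739/4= 2934.75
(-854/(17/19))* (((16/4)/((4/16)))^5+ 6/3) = -17014226628/17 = -1000836860.47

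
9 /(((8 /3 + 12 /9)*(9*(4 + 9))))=1 /52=0.02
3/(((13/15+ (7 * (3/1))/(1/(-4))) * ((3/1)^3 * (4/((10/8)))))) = -0.00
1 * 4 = 4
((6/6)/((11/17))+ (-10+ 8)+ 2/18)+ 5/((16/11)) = 4901/1584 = 3.09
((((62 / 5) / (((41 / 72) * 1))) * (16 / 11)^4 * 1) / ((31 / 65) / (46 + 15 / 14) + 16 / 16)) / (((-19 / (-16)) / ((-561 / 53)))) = -681713332125696 / 792587075731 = -860.11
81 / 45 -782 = -3901 / 5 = -780.20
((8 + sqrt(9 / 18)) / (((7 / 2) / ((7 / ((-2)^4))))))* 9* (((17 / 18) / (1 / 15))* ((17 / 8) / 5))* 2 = 867* sqrt(2) / 128 + 867 / 8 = 117.95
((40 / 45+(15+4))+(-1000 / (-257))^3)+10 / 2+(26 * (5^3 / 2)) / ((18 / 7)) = 72896871013 / 101847558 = 715.74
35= 35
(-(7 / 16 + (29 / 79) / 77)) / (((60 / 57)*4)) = -163571 / 1557248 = -0.11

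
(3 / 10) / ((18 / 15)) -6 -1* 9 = -59 / 4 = -14.75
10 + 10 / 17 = 180 / 17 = 10.59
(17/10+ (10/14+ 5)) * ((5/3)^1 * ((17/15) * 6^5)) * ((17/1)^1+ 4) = 11434608/5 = 2286921.60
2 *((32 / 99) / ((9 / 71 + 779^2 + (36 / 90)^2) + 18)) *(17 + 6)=1306400 / 53320174083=0.00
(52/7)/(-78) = -2/21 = -0.10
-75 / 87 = -25 / 29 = -0.86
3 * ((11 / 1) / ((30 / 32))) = 176 / 5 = 35.20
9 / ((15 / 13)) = 39 / 5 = 7.80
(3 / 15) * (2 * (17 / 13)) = 34 / 65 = 0.52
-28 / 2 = -14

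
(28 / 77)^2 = 16 / 121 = 0.13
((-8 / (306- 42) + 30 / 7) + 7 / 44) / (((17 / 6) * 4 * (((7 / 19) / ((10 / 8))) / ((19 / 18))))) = 7362595 / 5277888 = 1.39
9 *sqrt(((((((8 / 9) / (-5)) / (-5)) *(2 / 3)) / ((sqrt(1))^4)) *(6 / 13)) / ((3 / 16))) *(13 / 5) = 16 *sqrt(78) / 25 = 5.65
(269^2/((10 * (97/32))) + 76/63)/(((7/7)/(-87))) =-2116325692/10185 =-207788.48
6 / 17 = 0.35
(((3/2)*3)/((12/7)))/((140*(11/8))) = 3/220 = 0.01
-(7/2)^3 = -343/8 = -42.88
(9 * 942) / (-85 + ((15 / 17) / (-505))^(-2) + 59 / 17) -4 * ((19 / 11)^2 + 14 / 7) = -120696400854 / 6062709719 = -19.91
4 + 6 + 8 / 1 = 18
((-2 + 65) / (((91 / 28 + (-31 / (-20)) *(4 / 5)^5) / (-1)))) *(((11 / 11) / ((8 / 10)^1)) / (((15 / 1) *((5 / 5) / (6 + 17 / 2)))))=-9515625 / 469738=-20.26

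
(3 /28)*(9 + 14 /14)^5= 75000 /7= 10714.29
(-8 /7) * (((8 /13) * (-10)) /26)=0.27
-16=-16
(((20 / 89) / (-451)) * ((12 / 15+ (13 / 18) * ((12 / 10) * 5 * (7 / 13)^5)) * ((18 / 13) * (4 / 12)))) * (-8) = 2483008 / 1354848157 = 0.00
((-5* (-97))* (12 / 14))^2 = 8468100 / 49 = 172818.37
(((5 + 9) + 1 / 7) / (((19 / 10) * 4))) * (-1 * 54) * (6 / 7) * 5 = -430.67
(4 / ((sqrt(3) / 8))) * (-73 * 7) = -16352 * sqrt(3) / 3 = -9440.83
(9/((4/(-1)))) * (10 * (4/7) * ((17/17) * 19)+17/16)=-110511/448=-246.68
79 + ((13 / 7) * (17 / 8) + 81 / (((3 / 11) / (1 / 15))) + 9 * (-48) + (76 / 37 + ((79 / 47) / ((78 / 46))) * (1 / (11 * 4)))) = -68343569251 / 208888680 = -327.18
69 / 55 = 1.25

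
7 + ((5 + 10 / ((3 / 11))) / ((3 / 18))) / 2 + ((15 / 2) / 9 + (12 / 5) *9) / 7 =28393 / 210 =135.20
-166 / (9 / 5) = -830 / 9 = -92.22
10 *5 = 50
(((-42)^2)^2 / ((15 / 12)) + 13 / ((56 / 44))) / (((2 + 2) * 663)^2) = 174255691 / 492317280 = 0.35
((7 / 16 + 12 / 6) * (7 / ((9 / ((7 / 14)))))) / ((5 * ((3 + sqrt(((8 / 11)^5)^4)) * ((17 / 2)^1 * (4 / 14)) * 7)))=2360305638691 / 643709887516320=0.00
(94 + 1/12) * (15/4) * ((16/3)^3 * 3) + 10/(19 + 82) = 145957210/909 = 160568.99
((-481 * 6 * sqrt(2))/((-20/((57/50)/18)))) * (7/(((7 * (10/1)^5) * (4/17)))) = 155363 * sqrt(2)/400000000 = 0.00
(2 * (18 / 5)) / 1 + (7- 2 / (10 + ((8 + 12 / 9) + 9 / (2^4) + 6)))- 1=81558 / 6215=13.12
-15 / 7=-2.14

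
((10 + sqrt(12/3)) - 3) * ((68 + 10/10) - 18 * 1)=459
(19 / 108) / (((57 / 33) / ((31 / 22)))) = 31 / 216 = 0.14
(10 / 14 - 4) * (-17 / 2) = 391 / 14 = 27.93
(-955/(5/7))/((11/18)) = -24066/11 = -2187.82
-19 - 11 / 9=-182 / 9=-20.22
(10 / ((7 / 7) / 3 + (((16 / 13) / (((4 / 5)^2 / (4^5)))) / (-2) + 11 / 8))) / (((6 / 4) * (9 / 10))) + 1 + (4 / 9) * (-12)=-11980813 / 2760003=-4.34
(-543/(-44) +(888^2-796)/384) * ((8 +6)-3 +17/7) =27713.46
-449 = -449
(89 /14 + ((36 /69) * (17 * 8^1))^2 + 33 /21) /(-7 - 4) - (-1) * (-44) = -40931159 /81466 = -502.43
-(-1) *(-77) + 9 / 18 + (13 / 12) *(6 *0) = -153 / 2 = -76.50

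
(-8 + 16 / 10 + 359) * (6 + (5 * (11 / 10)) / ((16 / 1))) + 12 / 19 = 6801811 / 3040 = 2237.44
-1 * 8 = -8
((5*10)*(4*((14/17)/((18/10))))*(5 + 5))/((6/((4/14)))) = 43.57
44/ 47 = 0.94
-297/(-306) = 33/34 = 0.97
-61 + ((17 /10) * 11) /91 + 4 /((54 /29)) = -1440941 /24570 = -58.65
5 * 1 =5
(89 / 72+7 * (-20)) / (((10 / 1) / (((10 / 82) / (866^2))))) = -9991 / 4427740224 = -0.00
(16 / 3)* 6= 32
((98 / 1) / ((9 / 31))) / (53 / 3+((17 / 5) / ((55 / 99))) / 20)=1519000 / 80877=18.78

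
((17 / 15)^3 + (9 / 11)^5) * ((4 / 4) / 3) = 990533938 / 1630641375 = 0.61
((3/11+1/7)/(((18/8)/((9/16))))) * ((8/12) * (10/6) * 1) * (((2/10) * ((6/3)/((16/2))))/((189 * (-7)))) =-4/916839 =-0.00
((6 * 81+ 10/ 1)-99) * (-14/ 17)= -5558/ 17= -326.94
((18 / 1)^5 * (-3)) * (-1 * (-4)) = -22674816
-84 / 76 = -1.11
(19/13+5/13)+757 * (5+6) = 108275/13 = 8328.85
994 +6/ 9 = 2984/ 3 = 994.67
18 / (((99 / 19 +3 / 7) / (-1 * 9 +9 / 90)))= -35511 / 1250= -28.41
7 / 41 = 0.17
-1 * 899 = -899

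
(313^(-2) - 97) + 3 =-9209085 / 97969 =-94.00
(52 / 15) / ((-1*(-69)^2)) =-52 / 71415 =-0.00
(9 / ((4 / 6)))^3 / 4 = 19683 / 32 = 615.09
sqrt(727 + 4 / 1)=sqrt(731)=27.04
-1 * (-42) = 42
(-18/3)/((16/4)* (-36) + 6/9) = 9/215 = 0.04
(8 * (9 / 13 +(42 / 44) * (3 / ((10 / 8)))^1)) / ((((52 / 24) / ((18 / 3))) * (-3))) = -204768 / 9295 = -22.03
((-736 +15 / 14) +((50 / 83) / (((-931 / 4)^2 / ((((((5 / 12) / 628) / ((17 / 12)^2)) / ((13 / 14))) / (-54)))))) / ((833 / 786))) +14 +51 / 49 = -21811287387896577659 / 30298178060832318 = -719.89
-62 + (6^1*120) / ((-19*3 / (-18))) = 3142 / 19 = 165.37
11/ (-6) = -11/ 6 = -1.83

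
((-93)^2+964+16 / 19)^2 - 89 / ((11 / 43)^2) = 4037198953328 / 43681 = 92424600.02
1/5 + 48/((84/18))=367/35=10.49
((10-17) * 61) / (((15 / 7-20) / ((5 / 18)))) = 2989 / 450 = 6.64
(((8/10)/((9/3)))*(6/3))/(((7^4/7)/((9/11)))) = 24/18865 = 0.00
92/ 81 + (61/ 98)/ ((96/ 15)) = 313217/ 254016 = 1.23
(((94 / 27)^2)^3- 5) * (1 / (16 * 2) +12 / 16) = 17198316965275 / 12397455648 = 1387.25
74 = 74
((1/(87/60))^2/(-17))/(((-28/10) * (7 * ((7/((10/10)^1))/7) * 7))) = 1000/4903871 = 0.00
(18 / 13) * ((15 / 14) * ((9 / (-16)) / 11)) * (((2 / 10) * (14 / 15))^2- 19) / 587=2880333 / 1175174000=0.00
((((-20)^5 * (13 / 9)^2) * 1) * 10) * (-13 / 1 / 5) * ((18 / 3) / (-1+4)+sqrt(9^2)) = 154668800000 / 81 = 1909491358.02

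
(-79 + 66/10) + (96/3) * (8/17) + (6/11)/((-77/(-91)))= -583124/10285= -56.70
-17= -17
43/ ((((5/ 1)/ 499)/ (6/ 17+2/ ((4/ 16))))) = 3046894/ 85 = 35845.81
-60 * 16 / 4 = -240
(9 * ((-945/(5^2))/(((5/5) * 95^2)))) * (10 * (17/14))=-4131/9025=-0.46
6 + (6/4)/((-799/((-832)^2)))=-1033542/799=-1293.54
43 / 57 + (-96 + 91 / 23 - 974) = -1396594 / 1311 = -1065.29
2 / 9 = 0.22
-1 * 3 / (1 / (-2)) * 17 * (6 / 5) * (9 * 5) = 5508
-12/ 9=-4/ 3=-1.33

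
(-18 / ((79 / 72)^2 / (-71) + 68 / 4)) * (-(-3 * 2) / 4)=-9937728 / 6250847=-1.59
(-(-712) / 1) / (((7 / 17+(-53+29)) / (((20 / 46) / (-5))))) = 24208 / 9223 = 2.62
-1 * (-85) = 85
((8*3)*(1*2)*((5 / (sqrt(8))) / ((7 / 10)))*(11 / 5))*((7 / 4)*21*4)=27720*sqrt(2)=39202.00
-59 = -59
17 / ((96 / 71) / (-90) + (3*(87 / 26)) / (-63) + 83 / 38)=31303545 / 3700901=8.46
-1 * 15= -15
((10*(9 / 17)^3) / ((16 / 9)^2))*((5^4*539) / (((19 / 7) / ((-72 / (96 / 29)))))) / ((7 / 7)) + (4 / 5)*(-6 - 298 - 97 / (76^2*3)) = -17266202079860851 / 13621194240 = -1267598.26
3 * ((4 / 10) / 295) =6 / 1475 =0.00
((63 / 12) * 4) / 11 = 21 / 11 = 1.91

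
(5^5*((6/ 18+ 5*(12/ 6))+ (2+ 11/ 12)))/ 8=165625/ 32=5175.78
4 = 4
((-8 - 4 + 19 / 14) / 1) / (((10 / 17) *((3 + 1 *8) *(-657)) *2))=2533 / 2023560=0.00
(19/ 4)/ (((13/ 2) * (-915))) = -19/ 23790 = -0.00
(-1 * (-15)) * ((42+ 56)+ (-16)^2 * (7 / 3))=10430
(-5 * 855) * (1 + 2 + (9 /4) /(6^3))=-411825 /32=-12869.53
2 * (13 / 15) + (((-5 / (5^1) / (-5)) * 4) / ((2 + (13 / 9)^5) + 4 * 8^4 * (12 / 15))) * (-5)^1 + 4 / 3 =178107267374 / 58084233285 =3.07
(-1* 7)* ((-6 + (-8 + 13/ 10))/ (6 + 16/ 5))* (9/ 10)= 8001/ 920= 8.70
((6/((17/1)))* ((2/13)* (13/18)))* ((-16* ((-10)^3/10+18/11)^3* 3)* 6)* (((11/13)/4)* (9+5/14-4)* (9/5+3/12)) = 4674209227920/187187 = 24970800.47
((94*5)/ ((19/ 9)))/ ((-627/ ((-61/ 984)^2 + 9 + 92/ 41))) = -2559313795/ 640824096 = -3.99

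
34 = 34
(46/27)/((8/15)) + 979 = 35359/36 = 982.19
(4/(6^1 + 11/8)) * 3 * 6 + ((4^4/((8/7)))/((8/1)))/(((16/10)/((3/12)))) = 14.14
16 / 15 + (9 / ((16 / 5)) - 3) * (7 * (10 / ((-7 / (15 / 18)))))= 2.63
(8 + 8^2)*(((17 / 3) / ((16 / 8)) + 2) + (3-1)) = 492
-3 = -3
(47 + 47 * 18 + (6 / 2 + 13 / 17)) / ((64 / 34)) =15245 / 32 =476.41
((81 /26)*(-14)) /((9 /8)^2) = -448 /13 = -34.46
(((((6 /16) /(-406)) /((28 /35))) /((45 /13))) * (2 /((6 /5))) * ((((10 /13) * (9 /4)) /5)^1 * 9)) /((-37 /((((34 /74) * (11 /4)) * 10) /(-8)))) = -42075 /569153536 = -0.00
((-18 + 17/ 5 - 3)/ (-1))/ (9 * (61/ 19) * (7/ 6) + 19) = 3344/ 10015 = 0.33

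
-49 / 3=-16.33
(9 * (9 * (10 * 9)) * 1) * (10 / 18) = 4050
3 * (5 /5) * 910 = 2730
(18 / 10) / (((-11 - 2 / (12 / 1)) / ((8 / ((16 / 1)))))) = -27 / 335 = -0.08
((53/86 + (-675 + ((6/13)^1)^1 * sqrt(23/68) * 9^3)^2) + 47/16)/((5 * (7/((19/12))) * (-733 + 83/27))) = -14.24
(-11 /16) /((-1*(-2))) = -11 /32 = -0.34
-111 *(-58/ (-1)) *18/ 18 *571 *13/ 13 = -3676098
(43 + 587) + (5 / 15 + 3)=633.33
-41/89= -0.46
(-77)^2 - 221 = 5708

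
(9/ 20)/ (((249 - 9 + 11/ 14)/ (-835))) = -10521/ 6742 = -1.56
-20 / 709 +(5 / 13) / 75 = -0.02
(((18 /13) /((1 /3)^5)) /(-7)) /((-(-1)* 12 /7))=-28.04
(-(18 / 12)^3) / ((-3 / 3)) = 27 / 8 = 3.38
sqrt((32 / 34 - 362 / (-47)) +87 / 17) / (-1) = -sqrt(8785005) / 799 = -3.71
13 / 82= 0.16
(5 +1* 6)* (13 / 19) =143 / 19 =7.53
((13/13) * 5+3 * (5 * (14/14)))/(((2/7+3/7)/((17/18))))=238/9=26.44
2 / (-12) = -0.17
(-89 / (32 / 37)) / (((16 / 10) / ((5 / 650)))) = -3293 / 6656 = -0.49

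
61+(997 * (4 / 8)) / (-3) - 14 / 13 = -8287 / 78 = -106.24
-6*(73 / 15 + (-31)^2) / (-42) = 14488 / 105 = 137.98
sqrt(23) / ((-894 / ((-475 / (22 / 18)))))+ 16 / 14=8 / 7+ 1425 * sqrt(23) / 3278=3.23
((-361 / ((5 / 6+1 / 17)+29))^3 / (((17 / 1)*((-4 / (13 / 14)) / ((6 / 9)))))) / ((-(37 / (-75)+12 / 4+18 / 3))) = -119307178068975 / 63293774607217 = -1.88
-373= -373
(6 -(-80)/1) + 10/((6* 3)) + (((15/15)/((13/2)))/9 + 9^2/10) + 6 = 117787/1170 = 100.67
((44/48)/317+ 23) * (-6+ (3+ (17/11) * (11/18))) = -3237611/68472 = -47.28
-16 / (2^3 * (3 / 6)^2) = -8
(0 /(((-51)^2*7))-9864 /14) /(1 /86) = -424152 /7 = -60593.14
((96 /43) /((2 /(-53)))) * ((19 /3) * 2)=-32224 /43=-749.40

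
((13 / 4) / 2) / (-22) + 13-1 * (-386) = 70211 / 176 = 398.93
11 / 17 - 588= -9985 / 17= -587.35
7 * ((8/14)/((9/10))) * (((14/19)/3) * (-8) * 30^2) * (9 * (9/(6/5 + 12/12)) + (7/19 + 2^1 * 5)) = -4418176000/11913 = -370870.14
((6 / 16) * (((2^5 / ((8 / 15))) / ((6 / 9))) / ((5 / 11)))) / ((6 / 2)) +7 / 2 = 113 / 4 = 28.25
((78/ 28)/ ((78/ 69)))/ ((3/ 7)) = 23/ 4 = 5.75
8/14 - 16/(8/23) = -318/7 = -45.43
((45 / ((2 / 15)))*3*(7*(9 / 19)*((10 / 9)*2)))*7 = 992250 / 19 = 52223.68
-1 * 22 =-22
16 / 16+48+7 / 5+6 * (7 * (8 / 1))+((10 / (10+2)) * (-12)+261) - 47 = 2952 / 5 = 590.40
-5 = -5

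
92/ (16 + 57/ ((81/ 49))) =2484/ 1363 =1.82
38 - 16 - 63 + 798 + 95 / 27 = 20534 / 27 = 760.52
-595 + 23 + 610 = 38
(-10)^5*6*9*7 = -37800000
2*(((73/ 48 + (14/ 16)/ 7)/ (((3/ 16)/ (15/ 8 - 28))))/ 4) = -16511/ 144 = -114.66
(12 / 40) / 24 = 1 / 80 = 0.01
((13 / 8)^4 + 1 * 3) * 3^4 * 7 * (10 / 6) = 38602305 / 4096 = 9424.39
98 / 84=7 / 6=1.17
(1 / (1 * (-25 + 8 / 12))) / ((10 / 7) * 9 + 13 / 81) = -1701 / 538813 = -0.00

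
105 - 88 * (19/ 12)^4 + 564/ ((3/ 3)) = 115.94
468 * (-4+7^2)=21060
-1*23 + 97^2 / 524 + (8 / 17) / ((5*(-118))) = -13256741 / 2627860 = -5.04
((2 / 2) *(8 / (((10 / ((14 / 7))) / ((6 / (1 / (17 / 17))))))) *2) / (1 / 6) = 576 / 5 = 115.20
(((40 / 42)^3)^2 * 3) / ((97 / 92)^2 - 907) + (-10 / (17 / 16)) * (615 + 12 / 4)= -21674719482916562240 / 3726436839193341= -5816.47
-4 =-4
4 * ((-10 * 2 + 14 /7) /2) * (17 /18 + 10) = -394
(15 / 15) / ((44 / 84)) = 1.91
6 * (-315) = -1890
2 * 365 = 730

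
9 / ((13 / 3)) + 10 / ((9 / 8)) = 1283 / 117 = 10.97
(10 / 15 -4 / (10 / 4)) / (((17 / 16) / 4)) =-896 / 255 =-3.51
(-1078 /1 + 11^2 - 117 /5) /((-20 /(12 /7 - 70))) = -585789 /175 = -3347.37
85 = 85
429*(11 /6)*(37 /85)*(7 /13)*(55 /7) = 49247 /34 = 1448.44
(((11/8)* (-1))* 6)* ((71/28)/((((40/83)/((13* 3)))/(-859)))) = 6514905969/4480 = 1454220.08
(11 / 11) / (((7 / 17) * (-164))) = -17 / 1148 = -0.01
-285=-285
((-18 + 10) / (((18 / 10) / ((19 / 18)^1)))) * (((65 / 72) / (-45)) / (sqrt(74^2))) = 1235 / 971028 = 0.00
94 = 94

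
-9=-9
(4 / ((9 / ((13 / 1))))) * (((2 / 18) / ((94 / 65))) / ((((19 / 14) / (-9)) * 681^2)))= -23660 / 3727247157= -0.00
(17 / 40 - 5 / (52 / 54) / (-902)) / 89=101021 / 20872280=0.00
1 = 1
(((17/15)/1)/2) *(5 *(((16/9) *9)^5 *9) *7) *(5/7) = 133693440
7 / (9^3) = 7 / 729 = 0.01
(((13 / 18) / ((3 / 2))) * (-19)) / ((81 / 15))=-1235 / 729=-1.69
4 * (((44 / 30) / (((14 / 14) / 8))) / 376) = 88 / 705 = 0.12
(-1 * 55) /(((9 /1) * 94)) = -55 /846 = -0.07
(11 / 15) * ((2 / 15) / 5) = 22 / 1125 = 0.02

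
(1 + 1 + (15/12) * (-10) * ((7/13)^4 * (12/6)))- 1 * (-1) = 0.90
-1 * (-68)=68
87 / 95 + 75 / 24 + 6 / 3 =4591 / 760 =6.04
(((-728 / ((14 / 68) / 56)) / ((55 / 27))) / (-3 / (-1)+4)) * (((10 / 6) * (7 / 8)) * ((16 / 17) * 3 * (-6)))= 3773952 / 11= 343086.55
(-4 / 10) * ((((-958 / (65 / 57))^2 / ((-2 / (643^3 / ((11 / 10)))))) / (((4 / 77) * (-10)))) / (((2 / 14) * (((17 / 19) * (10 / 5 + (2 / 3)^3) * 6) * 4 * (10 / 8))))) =-1660526639793615703977 / 222657500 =-7457761987777.71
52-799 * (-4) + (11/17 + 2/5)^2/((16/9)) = 375540089/115600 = 3248.62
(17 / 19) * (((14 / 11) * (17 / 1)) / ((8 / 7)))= 14161 / 836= 16.94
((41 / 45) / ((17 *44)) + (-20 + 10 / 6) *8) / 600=-4936759 / 20196000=-0.24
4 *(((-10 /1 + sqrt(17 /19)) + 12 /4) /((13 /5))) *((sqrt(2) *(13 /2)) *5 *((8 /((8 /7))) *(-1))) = 350 *sqrt(2) *(133-sqrt(323)) /19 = 2996.62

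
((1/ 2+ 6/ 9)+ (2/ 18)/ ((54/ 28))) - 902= -437777/ 486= -900.78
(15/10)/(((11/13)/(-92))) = -1794/11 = -163.09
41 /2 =20.50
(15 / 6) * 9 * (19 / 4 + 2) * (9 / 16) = 10935 / 128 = 85.43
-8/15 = -0.53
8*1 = 8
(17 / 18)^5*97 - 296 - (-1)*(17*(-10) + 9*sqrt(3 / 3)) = -725806447 / 1889568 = -384.11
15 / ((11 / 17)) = 255 / 11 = 23.18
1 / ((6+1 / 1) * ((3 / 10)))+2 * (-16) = -31.52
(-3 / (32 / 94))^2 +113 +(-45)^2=567209 / 256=2215.66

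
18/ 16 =9/ 8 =1.12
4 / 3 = 1.33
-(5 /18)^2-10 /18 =-205 /324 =-0.63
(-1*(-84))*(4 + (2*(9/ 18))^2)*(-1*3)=-1260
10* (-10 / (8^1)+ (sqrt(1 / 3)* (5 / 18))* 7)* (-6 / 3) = 25 -350* sqrt(3) / 27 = 2.55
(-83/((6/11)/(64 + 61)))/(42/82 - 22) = 4679125/5286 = 885.19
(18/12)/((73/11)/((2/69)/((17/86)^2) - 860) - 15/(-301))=659677018/18519563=35.62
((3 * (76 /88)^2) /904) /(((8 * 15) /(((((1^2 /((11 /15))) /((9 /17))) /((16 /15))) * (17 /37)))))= 521645 /22793875456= 0.00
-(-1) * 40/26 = 20/13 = 1.54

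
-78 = -78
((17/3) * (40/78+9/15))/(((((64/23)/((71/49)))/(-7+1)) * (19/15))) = -860591/55328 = -15.55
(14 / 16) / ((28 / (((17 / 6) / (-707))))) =-17 / 135744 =-0.00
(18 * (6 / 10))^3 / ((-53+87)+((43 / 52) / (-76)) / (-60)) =7467572736 / 201553075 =37.05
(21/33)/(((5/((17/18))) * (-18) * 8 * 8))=-119/1140480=-0.00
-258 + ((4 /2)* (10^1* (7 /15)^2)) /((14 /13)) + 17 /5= -2255 /9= -250.56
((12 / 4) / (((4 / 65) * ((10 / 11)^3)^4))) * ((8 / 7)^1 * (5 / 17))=122398706692119 / 2380000000000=51.43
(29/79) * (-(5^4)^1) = -229.43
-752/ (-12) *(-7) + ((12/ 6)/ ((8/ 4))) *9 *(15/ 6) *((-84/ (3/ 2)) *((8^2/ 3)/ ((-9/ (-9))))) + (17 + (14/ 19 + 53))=-1553132/ 57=-27247.93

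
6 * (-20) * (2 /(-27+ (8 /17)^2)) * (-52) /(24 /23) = -3456440 /7739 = -446.63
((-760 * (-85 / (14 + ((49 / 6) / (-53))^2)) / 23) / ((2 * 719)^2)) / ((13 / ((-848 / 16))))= -86557087800 / 219203334975443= -0.00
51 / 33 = 17 / 11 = 1.55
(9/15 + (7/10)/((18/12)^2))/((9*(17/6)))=0.04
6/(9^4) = 2/2187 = 0.00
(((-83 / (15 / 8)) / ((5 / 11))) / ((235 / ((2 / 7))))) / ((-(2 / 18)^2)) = 394416 / 41125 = 9.59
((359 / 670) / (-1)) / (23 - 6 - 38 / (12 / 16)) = 1077 / 67670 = 0.02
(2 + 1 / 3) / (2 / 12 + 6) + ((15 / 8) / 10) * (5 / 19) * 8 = 1087 / 1406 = 0.77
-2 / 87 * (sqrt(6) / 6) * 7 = -7 * sqrt(6) / 261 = -0.07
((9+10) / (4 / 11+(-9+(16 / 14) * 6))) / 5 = -1463 / 685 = -2.14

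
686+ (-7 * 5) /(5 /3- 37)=72821 /106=686.99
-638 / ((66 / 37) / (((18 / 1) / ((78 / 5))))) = -412.69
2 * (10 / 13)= 20 / 13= 1.54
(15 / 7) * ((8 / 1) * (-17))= -2040 / 7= -291.43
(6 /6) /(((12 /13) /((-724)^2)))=1703572 /3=567857.33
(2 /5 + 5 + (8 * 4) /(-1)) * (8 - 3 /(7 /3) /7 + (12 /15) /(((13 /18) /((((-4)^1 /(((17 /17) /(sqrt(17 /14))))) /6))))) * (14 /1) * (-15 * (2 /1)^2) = 174648 - 76608 * sqrt(238) /65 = 156465.68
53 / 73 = 0.73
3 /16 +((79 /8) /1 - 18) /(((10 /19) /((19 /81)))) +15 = 7495 /648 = 11.57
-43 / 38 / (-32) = 43 / 1216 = 0.04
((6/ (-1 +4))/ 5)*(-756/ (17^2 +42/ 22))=-2079/ 2000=-1.04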